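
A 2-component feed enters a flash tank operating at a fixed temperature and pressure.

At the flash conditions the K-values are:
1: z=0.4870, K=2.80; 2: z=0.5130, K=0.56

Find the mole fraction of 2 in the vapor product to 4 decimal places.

y_2 = 0.4500

Rachford–Rice: g(V/F) = Σ zᵢ(Kᵢ−1)/(1+V/F(Kᵢ−1)) = 0.
Check two-phase: ΣzᵢKᵢ = 1.6509 > 1 and Σzᵢ/Kᵢ = 1.0900 > 1, so g(0) = 0.6509 > 0 and g(1) = -0.0900 < 0.
Newton iteration, V/F⁰ = 0.5:
  V/F = 0.5000: g = 0.17198, g' = -0.6003 → V/F = 0.7865
  V/F = 0.7865: g = 0.01772, g' = -0.5026 → V/F = 0.8217
  V/F = 0.8217: g = 0.00005, g' = -0.5004 → V/F = 0.8218
Converged at V/F = 0.8218.
Compositions from xᵢ = zᵢ/(1+V/F(Kᵢ−1)), yᵢ = Kᵢxᵢ:
  1: x = 0.1964, y = 0.5500
  2: x = 0.8036, y = 0.4500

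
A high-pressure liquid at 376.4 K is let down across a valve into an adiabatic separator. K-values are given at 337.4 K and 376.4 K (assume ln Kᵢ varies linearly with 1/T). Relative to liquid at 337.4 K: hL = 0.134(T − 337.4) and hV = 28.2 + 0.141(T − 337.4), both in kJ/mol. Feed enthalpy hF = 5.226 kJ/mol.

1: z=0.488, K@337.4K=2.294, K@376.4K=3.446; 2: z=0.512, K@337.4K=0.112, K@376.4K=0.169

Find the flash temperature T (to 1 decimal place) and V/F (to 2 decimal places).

Adiabatic flash: solve Rachford–Rice at each trial T, then check hF = ψ·hV(T) + (1−ψ)·hL(T).
  T = 337.4 K: K = (2.294, 0.112), RR gives ψ = 0.154, H_out = 4.339 kJ/mol
  T = 376.4 K: K = (3.446, 0.169), RR gives ψ = 0.378, H_out = 15.987 kJ/mol
  T = 356.9 K: K = (2.843, 0.139), RR gives ψ = 0.289, H_out = 10.804 kJ/mol
  T = 347.1 K: K = (2.560, 0.125), RR gives ψ = 0.230, H_out = 7.791 kJ/mol
  T = 342.2 K: K = (2.424, 0.118), RR gives ψ = 0.194, H_out = 6.120 kJ/mol
  T = 339.8 K: K = (2.359, 0.115), RR gives ψ = 0.175, H_out = 5.250 kJ/mol
Linear interpolation between T = 337.4 (H_out = 4.339) and T = 339.8 (H_out = 5.250) on hF = 5.226 gives T ≈ 339.7 K, at which ψ = 0.17.

T = 339.7 K, V/F = 0.17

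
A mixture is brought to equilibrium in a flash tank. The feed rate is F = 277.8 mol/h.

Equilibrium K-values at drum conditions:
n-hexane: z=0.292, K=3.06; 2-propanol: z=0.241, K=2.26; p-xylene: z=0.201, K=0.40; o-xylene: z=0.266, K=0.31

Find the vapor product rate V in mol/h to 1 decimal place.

Rachford–Rice: g(V/F) = Σ zᵢ(Kᵢ−1)/(1+V/F(Kᵢ−1)) = 0.
Feasibility: ΣzᵢKᵢ = 1.601, Σzᵢ/Kᵢ = 1.563 — both > 1, two phases present.
Newton iteration, V/F⁰ = 0.37:
  V/F = 0.370: g = 0.1470, g' = -0.925 → V/F = 0.529
  V/F = 0.529: g = 0.0044, g' = -0.891 → V/F = 0.534
Converged at V/F = 0.534.
Then V = V/F·F = 0.5339·277.8 = 148.3 mol/h and L = F − V = 129.5 mol/h.

V = 148.3 mol/h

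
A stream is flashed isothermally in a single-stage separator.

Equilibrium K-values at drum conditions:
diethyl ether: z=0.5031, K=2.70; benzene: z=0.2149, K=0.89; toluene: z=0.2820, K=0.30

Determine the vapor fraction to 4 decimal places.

ψ = 0.6732

Material balance + equilibrium reduce to Σ zᵢ(Kᵢ−1)/(1+ψ(Kᵢ−1)) = 0.
Check two-phase: ΣzᵢKᵢ = 1.6342 > 1 and Σzᵢ/Kᵢ = 1.3678 > 1, so g(0) = 0.6342 > 0 and g(1) = -0.3678 < 0.
Iterate (Newton) starting at ψ = 0.5:
  ψ = 0.5000: g = 0.13360, g' = -0.7548 → ψ = 0.6770
  ψ = 0.6770: g = -0.00312, g' = -0.8166 → ψ = 0.6732
Converged at ψ = 0.6732.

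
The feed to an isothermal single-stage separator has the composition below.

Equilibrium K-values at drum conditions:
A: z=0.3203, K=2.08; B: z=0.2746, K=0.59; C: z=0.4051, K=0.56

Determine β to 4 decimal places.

Let β = V/F and solve Σ zᵢ(Kᵢ−1)/(1+β(Kᵢ−1)) = 0.
g(0) = ΣzᵢKᵢ − 1 = 0.0551 and g(1) = 1 − Σzᵢ/Kᵢ = -0.3428, so a root lies in (0, 1).
Newton iteration, β⁰ = 0.5:
  β = 0.5000: g = -0.14551, g' = -0.3595 → β = 0.0952
  β = 0.0952: g = 0.01047, g' = -0.4426 → β = 0.1189
  β = 0.1189: g = 0.00013, g' = -0.4318 → β = 0.1192
Converged at β = 0.1192.

β = 0.1192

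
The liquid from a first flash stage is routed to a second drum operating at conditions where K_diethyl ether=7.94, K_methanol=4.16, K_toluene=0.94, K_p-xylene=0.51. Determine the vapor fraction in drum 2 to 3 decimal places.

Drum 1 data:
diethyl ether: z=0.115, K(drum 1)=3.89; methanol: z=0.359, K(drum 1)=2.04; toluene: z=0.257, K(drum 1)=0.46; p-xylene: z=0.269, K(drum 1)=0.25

V/F (drum 2) = 0.773

Drum 1:
Material balance + equilibrium reduce to Σ zᵢ(Kᵢ−1)/(1+ψ₁(Kᵢ−1)) = 0.
Check two-phase: ΣzᵢKᵢ = 1.365 > 1 and Σzᵢ/Kᵢ = 1.840 > 1, so g(0) = 0.365 > 0 and g(1) = -0.840 < 0.
Newton–Raphson from ψ₁ = 0.34:
  ψ₁ = 0.340: g = 0.0027, g' = -0.841 → ψ₁ = 0.343
Converged at ψ₁ = 0.343.
Drum-1 compositions:
  diethyl ether: x = 0.058, y = 0.225
  methanol: x = 0.265, y = 0.540
  toluene: x = 0.315, y = 0.145
  p-xylene: x = 0.362, y = 0.091
Drum-2 feed = drum-1 liquid: z₂ = (0.0577, 0.2646, 0.3155, 0.3622).
Drum 2:
Let ψ₂ = V/F and solve Σ zᵢ(Kᵢ−1)/(1+ψ₂(Kᵢ−1)) = 0.
Check two-phase: ΣzᵢKᵢ = 2.040 > 1 and Σzᵢ/Kᵢ = 1.117 > 1, so g(0) = 1.040 > 0 and g(1) = -0.117 < 0.
Newton–Raphson from ψ₂ = 0.5:
  ψ₂ = 0.500: g = 0.1591, g' = -0.690 → ψ₂ = 0.731
  ψ₂ = 0.731: g = 0.0224, g' = -0.529 → ψ₂ = 0.773
Converged at ψ₂ = 0.773.
  diethyl ether: x = 0.009, y = 0.072
  methanol: x = 0.077, y = 0.320
  toluene: x = 0.331, y = 0.311
  p-xylene: x = 0.583, y = 0.297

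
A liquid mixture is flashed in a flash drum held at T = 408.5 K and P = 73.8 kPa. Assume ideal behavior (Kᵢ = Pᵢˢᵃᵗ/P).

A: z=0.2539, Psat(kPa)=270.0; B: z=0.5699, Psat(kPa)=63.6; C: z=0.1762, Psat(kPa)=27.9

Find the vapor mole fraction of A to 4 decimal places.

y_A = 0.3584

Raoult's law: Kᵢ = Pᵢˢᵃᵗ/P = Pᵢˢᵃᵗ/73.8.
  K_A = 270.0/73.8 = 3.658537, K_B = 63.6/73.8 = 0.861789, K_C = 27.9/73.8 = 0.378049
Rachford–Rice: g(ψ) = Σ zᵢ(Kᵢ−1)/(1+ψ(Kᵢ−1)) = 0.
Feasibility: ΣzᵢKᵢ = 1.4866, Σzᵢ/Kᵢ = 1.1968 — both > 1, two phases present.
Iterate (Newton) starting at ψ = 0.7:
  ψ = 0.7000: g = -0.04536, g' = -0.4464 → ψ = 0.5984
  ψ = 0.5984: g = 0.00012, g' = -0.4532 → ψ = 0.5986
Converged at ψ = 0.5986.
Compositions from xᵢ = zᵢ/(1+ψ(Kᵢ−1)), yᵢ = Kᵢxᵢ:
  A: x = 0.0980, y = 0.3584
  B: x = 0.6213, y = 0.5354
  C: x = 0.2807, y = 0.1061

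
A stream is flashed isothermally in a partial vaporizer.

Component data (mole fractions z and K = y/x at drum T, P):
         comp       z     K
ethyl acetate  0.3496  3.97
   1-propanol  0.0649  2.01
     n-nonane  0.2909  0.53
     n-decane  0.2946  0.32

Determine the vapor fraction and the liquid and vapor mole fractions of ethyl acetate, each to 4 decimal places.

ψ = 0.4782, x_ethyl acetate = 0.1444, y_ethyl acetate = 0.5735

Let ψ = V/F and solve Σ zᵢ(Kᵢ−1)/(1+ψ(Kᵢ−1)) = 0.
Check two-phase: ΣzᵢKᵢ = 1.7668 > 1 and Σzᵢ/Kᵢ = 1.5898 > 1, so g(0) = 0.7668 > 0 and g(1) = -0.5898 < 0.
Newton–Raphson from ψ = 0.5:
  ψ = 0.5000: g = -0.02086, g' = -0.9511 → ψ = 0.4781
  ψ = 0.4781: g = 0.00012, g' = -0.9627 → ψ = 0.4782
Converged at ψ = 0.4782.
Compositions from xᵢ = zᵢ/(1+ψ(Kᵢ−1)), yᵢ = Kᵢxᵢ:
  ethyl acetate: x = 0.1444, y = 0.5735
  1-propanol: x = 0.0438, y = 0.0880
  n-nonane: x = 0.3752, y = 0.1989
  n-decane: x = 0.4366, y = 0.1397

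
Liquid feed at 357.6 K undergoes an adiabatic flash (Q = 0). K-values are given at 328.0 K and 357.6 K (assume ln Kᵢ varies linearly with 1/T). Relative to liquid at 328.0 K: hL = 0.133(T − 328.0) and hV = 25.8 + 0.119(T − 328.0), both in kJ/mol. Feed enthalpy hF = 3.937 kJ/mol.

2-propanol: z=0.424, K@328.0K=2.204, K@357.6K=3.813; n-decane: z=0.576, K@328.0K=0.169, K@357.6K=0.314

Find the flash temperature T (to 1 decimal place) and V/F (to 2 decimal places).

T = 333.3 K, V/F = 0.13

Adiabatic flash: solve Rachford–Rice at each trial T, then check hF = ψ·hV(T) + (1−ψ)·hL(T).
  T = 328.0 K: K = (2.204, 0.169), RR gives ψ = 0.032, H_out = 0.821 kJ/mol
  T = 357.6 K: K = (3.813, 0.314), RR gives ψ = 0.413, H_out = 14.429 kJ/mol
  T = 342.8 K: K = (2.933, 0.233), RR gives ψ = 0.255, H_out = 8.500 kJ/mol
  T = 335.4 K: K = (2.551, 0.199), RR gives ψ = 0.158, H_out = 5.047 kJ/mol
  T = 331.7 K: K = (2.373, 0.184), RR gives ψ = 0.100, H_out = 3.064 kJ/mol
  T = 333.5 K: K = (2.458, 0.191), RR gives ψ = 0.129, H_out = 4.057 kJ/mol
Linear interpolation between T = 331.7 (H_out = 3.064) and T = 333.5 (H_out = 4.057) on hF = 3.937 gives T ≈ 333.3 K, at which ψ = 0.13.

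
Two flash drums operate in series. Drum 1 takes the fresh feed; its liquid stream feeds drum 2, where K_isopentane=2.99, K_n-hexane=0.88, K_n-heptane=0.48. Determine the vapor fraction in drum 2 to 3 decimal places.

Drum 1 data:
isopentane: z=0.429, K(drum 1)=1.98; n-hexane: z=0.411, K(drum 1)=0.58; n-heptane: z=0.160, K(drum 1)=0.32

Drum 1:
Rachford–Rice: g(ψ₁) = Σ zᵢ(Kᵢ−1)/(1+ψ₁(Kᵢ−1)) = 0.
Feasibility: ΣzᵢKᵢ = 1.139, Σzᵢ/Kᵢ = 1.425 — both > 1, two phases present.
Newton iteration, ψ₁⁰ = 0.66:
  ψ₁ = 0.660: g = -0.1809, g' = -0.534 → ψ₁ = 0.321
  ψ₁ = 0.321: g = -0.0190, g' = -0.456 → ψ₁ = 0.280
Converged at ψ₁ = 0.280.
Drum-1 compositions:
  isopentane: x = 0.337, y = 0.667
  n-hexane: x = 0.466, y = 0.270
  n-heptane: x = 0.198, y = 0.063
Drum-2 feed = drum-1 liquid: z₂ = (0.3367, 0.4657, 0.1976).
Drum 2:
Material balance + equilibrium reduce to Σ zᵢ(Kᵢ−1)/(1+ψ₂(Kᵢ−1)) = 0.
g(0) = ΣzᵢKᵢ − 1 = 0.511 and g(1) = 1 − Σzᵢ/Kᵢ = -0.053, so a root lies in (0, 1).
Iterate (Newton) starting at ψ₂ = 0.5:
  ψ₂ = 0.500: g = 0.1376, g' = -0.440 → ψ₂ = 0.813
  ψ₂ = 0.813: g = 0.0162, g' = -0.363 → ψ₂ = 0.857
Converged at ψ₂ = 0.857.
  isopentane: x = 0.124, y = 0.372
  n-hexane: x = 0.519, y = 0.457
  n-heptane: x = 0.356, y = 0.171

V/F (drum 2) = 0.857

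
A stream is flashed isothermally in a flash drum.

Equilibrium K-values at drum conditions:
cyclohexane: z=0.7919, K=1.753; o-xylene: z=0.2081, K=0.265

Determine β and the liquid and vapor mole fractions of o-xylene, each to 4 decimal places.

β = 0.8011, x_o-xylene = 0.5060, y_o-xylene = 0.1341

Binary case is linear: z₁(K₁−1)(1+β(K₂−1)) + z₂(K₂−1)(1+β(K₁−1)) = 0
⇒ β = [z₁(K₁−1)+z₂(K₂−1)] / [−(K₁−1)(K₂−1)] = 0.44335/0.55345 = 0.8011
Compositions from xᵢ = zᵢ/(1+β(Kᵢ−1)), yᵢ = Kᵢxᵢ:
  cyclohexane: x = 0.4940, y = 0.8659
  o-xylene: x = 0.5060, y = 0.1341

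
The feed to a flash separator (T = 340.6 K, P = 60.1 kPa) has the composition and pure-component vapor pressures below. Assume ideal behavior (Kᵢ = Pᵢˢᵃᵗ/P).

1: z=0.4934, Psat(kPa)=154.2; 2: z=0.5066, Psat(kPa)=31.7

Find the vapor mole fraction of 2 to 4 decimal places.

Raoult's law: Kᵢ = Pᵢˢᵃᵗ/P = Pᵢˢᵃᵗ/60.1.
  K_1 = 154.2/60.1 = 2.565724, K_2 = 31.7/60.1 = 0.527454
Binary case is linear: z₁(K₁−1)(1+ψ(K₂−1)) + z₂(K₂−1)(1+ψ(K₁−1)) = 0
⇒ ψ = [z₁(K₁−1)+z₂(K₂−1)] / [−(K₁−1)(K₂−1)] = 0.53314/0.73988 = 0.7206
Compositions from xᵢ = zᵢ/(1+ψ(Kᵢ−1)), yᵢ = Kᵢxᵢ:
  1: x = 0.2318, y = 0.5948
  2: x = 0.7682, y = 0.4052

y_2 = 0.4052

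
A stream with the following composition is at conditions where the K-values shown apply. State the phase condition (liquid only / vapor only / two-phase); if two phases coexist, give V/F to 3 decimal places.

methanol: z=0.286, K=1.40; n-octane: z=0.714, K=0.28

ΣzᵢKᵢ = 0.600; Σzᵢ/Kᵢ = 2.754.
Since ΣzᵢKᵢ < 1 the mixture is below its bubble point — single liquid phase.

liquid only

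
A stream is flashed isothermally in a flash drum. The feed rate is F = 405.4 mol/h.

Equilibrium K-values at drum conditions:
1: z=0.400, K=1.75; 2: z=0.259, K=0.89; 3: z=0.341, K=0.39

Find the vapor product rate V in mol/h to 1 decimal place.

V = 74.9 mol/h

Newton–Raphson from β = 0.5:
  β = 0.500: g = -0.1113, g' = -0.385 → β = 0.211
  β = 0.211: g = -0.0089, g' = -0.338 → β = 0.185
Converged at β = 0.185.
Then V = β·F = 0.1847·405.4 = 74.9 mol/h and L = F − V = 330.5 mol/h.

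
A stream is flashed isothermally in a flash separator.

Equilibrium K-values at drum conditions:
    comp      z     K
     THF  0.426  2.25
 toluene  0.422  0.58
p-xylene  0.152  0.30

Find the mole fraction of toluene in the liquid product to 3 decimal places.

x_toluene = 0.505

Rachford–Rice: g(β) = Σ zᵢ(Kᵢ−1)/(1+β(Kᵢ−1)) = 0.
Feasibility: ΣzᵢKᵢ = 1.249, Σzᵢ/Kᵢ = 1.424 — both > 1, two phases present.
Newton iteration, β⁰ = 0.31:
  β = 0.310: g = 0.0441, g' = -0.566 → β = 0.388
  β = 0.388: g = 0.0008, g' = -0.548 → β = 0.389
Converged at β = 0.389.
Compositions from xᵢ = zᵢ/(1+β(Kᵢ−1)), yᵢ = Kᵢxᵢ:
  THF: x = 0.287, y = 0.645
  toluene: x = 0.505, y = 0.293
  p-xylene: x = 0.209, y = 0.063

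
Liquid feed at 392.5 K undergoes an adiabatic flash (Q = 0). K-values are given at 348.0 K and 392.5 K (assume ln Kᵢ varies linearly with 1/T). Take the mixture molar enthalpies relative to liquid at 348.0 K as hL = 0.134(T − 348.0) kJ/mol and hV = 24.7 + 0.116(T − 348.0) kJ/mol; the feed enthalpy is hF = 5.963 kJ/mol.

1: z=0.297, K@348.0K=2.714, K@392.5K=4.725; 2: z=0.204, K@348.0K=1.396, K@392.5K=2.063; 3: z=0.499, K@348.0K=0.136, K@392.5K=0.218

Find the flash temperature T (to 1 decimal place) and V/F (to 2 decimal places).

T = 355.2 K, V/F = 0.20

Adiabatic flash: solve Rachford–Rice at each trial T, then check hF = ψ·hV(T) + (1−ψ)·hL(T).
  T = 348.0 K: K = (2.714, 1.396, 0.136), RR gives ψ = 0.137, H_out = 3.381 kJ/mol
  T = 392.5 K: K = (4.725, 2.063, 0.218), RR gives ψ = 0.420, H_out = 16.005 kJ/mol
  T = 370.2 K: K = (3.639, 1.716, 0.175), RR gives ψ = 0.308, H_out = 10.455 kJ/mol
  T = 359.1 K: K = (3.157, 1.553, 0.155), RR gives ψ = 0.234, H_out = 7.216 kJ/mol
  T = 353.6 K: K = (2.933, 1.474, 0.145), RR gives ψ = 0.189, H_out = 5.411 kJ/mol
  T = 356.4 K: K = (3.046, 1.514, 0.150), RR gives ψ = 0.213, H_out = 6.350 kJ/mol
  T = 355.0 K: K = (2.989, 1.494, 0.148), RR gives ψ = 0.201, H_out = 5.886 kJ/mol
Linear interpolation between T = 355.0 (H_out = 5.886) and T = 356.4 (H_out = 6.350) on hF = 5.963 gives T ≈ 355.2 K, at which ψ = 0.20.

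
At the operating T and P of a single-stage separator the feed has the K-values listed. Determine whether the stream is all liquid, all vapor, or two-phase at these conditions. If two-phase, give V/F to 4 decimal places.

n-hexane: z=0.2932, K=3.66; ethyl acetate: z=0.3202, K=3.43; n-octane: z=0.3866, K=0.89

ΣzᵢKᵢ = 2.5155; Σzᵢ/Kᵢ = 0.6078.
Since Σzᵢ/Kᵢ < 1 the mixture is above its dew point — single vapor phase.

all vapor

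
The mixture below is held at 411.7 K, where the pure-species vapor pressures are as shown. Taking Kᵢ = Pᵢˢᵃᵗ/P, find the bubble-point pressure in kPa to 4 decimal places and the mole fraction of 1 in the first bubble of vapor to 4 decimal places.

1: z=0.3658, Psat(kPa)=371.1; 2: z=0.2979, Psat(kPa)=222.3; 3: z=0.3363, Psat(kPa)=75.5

At the bubble point ψ → 0, so ΣzᵢKᵢ = 1 with Kᵢ = Pᵢˢᵃᵗ/P ⇒ P = ΣzᵢPᵢˢᵃᵗ.
P = 0.3658·371.1 + 0.2979·222.3 + 0.3363·75.5 = 227.3622 kPa
yᵢ = zᵢPᵢˢᵃᵗ/P ⇒ y_1 = 0.3658·371.1/227.3622 = 0.5971

Pbub = 227.3622 kPa, y_1 = 0.5971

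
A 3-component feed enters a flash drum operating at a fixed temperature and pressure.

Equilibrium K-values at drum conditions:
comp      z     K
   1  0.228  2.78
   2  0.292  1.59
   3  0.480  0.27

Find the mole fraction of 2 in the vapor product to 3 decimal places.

Rachford–Rice: g(V/F) = Σ zᵢ(Kᵢ−1)/(1+V/F(Kᵢ−1)) = 0.
g(0) = ΣzᵢKᵢ − 1 = 0.228 and g(1) = 1 − Σzᵢ/Kᵢ = -1.043, so a root lies in (0, 1).
Newton–Raphson from V/F = 0.64:
  V/F = 0.640: g = -0.3429, g' = -1.112 → V/F = 0.332
  V/F = 0.332: g = -0.0632, g' = -0.802 → V/F = 0.253
Converged at V/F = 0.253.
Compositions from xᵢ = zᵢ/(1+V/F(Kᵢ−1)), yᵢ = Kᵢxᵢ:
  1: x = 0.157, y = 0.437
  2: x = 0.254, y = 0.404
  3: x = 0.589, y = 0.159

y_2 = 0.404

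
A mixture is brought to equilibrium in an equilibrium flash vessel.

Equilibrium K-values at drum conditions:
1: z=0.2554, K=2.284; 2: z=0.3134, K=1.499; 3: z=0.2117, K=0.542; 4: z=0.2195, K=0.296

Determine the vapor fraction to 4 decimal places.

Rachford–Rice: g(ψ) = Σ zᵢ(Kᵢ−1)/(1+ψ(Kᵢ−1)) = 0.
Feasibility: ΣzᵢKᵢ = 1.2328, Σzᵢ/Kᵢ = 1.4530 — both > 1, two phases present.
Iterate (Newton) starting at ψ = 0.5:
  ψ = 0.5000: g = -0.03935, g' = -0.5399 → ψ = 0.4271
  ψ = 0.4271: g = -0.00081, g' = -0.5197 → ψ = 0.4256
Converged at ψ = 0.4256.

ψ = 0.4256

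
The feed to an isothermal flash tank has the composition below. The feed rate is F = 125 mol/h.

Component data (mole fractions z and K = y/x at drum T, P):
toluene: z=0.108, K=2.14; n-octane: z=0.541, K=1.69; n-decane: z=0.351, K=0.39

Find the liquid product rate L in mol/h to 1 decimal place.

Iterate (Newton) starting at ψ = 0.59:
  ψ = 0.590: g = 0.0044, g' = -0.499 → ψ = 0.599
Converged at ψ = 0.599.
Then V = ψ·F = 0.5988·125 = 74.8 mol/h and L = F − V = 50.2 mol/h.

L = 50.2 mol/h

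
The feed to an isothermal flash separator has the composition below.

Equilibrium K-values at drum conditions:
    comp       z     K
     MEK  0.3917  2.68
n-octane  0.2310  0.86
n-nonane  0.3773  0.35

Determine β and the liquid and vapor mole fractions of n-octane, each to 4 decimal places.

Iterate (Newton) starting at β = 0.5:
  β = 0.5000: g = -0.04046, g' = -0.6816 → β = 0.4406
Converged at β = 0.4406.
Compositions from xᵢ = zᵢ/(1+β(Kᵢ−1)), yᵢ = Kᵢxᵢ:
  MEK: x = 0.2251, y = 0.6032
  n-octane: x = 0.2462, y = 0.2117
  n-nonane: x = 0.5287, y = 0.1851

β = 0.4406, x_n-octane = 0.2462, y_n-octane = 0.2117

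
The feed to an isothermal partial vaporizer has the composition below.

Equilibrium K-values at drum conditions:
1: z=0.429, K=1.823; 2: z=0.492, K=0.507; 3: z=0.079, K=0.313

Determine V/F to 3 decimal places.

Material balance + equilibrium reduce to Σ zᵢ(Kᵢ−1)/(1+V/F(Kᵢ−1)) = 0.
Check two-phase: ΣzᵢKᵢ = 1.056 > 1 and Σzᵢ/Kᵢ = 1.458 > 1, so g(0) = 0.056 > 0 and g(1) = -0.458 < 0.
Iterate (Newton) starting at V/F = 0.5:
  V/F = 0.500: g = -0.1544, g' = -0.443 → V/F = 0.151
  V/F = 0.151: g = -0.0087, g' = -0.416 → V/F = 0.130
Converged at V/F = 0.130.

V/F = 0.130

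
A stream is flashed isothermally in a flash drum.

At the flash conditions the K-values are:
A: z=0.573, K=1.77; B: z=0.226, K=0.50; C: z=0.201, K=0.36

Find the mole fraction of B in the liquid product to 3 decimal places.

x_B = 0.292

Rachford–Rice: g(β) = Σ zᵢ(Kᵢ−1)/(1+β(Kᵢ−1)) = 0.
Feasibility: ΣzᵢKᵢ = 1.200, Σzᵢ/Kᵢ = 1.334 — both > 1, two phases present.
Newton–Raphson from β = 0.5:
  β = 0.500: g = -0.0213, g' = -0.456 → β = 0.453
Converged at β = 0.453.
Compositions from xᵢ = zᵢ/(1+β(Kᵢ−1)), yᵢ = Kᵢxᵢ:
  A: x = 0.425, y = 0.752
  B: x = 0.292, y = 0.146
  C: x = 0.283, y = 0.102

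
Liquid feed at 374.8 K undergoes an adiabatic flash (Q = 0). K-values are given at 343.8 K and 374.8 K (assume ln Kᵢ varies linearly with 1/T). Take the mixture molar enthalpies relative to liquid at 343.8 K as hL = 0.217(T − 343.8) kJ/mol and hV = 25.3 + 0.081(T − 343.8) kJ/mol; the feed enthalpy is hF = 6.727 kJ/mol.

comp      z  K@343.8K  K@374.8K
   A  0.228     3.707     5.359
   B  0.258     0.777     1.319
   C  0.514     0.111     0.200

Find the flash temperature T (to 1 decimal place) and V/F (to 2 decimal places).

Adiabatic flash: solve Rachford–Rice at each trial T, then check hF = ψ·hV(T) + (1−ψ)·hL(T).
  T = 343.8 K: K = (3.707, 0.777, 0.111), RR gives ψ = 0.054, H_out = 1.370 kJ/mol
  T = 374.8 K: K = (5.359, 1.319, 0.200), RR gives ψ = 0.275, H_out = 12.532 kJ/mol
  T = 359.3 K: K = (4.493, 1.024, 0.151), RR gives ψ = 0.167, H_out = 7.245 kJ/mol
  T = 351.6 K: K = (4.092, 0.895, 0.130), RR gives ψ = 0.113, H_out = 4.421 kJ/mol
  T = 355.5 K: K = (4.293, 0.959, 0.140), RR gives ψ = 0.141, H_out = 5.871 kJ/mol
  T = 357.4 K: K = (4.392, 0.991, 0.146), RR gives ψ = 0.154, H_out = 6.562 kJ/mol
Linear interpolation between T = 357.4 (H_out = 6.562) and T = 359.3 (H_out = 7.245) on hF = 6.727 gives T ≈ 357.9 K, at which ψ = 0.16.

T = 357.9 K, V/F = 0.16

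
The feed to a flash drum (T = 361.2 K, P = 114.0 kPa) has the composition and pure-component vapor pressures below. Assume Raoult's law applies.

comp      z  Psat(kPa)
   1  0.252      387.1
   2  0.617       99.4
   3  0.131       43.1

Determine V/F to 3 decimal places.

V/F = 0.685

Raoult's law: Kᵢ = Pᵢˢᵃᵗ/P = Pᵢˢᵃᵗ/114.0.
  K_1 = 387.1/114.0 = 3.39561, K_2 = 99.4/114.0 = 0.87193, K_3 = 43.1/114.0 = 0.37807
Iterate (Newton) starting at V/F = 0.39:
  V/F = 0.390: g = 0.1214, g' = -0.486 → V/F = 0.640
  V/F = 0.640: g = 0.0170, g' = -0.377 → V/F = 0.685
Converged at V/F = 0.685.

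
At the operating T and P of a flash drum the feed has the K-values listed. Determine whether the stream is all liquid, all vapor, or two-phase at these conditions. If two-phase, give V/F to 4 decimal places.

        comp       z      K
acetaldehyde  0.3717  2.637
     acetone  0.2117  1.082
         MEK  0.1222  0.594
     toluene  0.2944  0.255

ΣzᵢKᵢ = 1.3569; Σzᵢ/Kᵢ = 1.6968.
Both exceed 1, so a two-phase solution exists.
Material balance + equilibrium reduce to Σ zᵢ(Kᵢ−1)/(1+ψ(Kᵢ−1)) = 0.
Newton iteration, ψ⁰ = 0.5:
  ψ = 0.5000: g = -0.06050, g' = -0.7492 → ψ = 0.4192
  ψ = 0.4192: g = -0.00113, g' = -0.7264 → ψ = 0.4177
Converged at ψ = 0.4177.

two-phase, V/F = 0.4177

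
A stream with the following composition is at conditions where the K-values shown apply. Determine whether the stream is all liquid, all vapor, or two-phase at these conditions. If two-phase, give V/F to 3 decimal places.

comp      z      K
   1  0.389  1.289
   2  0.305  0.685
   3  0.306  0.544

all liquid

ΣzᵢKᵢ = 0.877; Σzᵢ/Kᵢ = 1.310.
Since ΣzᵢKᵢ < 1 the mixture is below its bubble point — single liquid phase.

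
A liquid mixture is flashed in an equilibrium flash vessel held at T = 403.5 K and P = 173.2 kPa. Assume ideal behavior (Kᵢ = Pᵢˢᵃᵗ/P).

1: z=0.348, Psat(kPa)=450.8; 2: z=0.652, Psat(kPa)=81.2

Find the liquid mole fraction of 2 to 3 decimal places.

Raoult's law: Kᵢ = Pᵢˢᵃᵗ/P = Pᵢˢᵃᵗ/173.2.
  K_1 = 450.8/173.2 = 2.60277, K_2 = 81.2/173.2 = 0.46882
Material balance + equilibrium reduce to Σ zᵢ(Kᵢ−1)/(1+ψ(Kᵢ−1)) = 0.
Feasibility: ΣzᵢKᵢ = 1.211, Σzᵢ/Kᵢ = 1.524 — both > 1, two phases present.
Binary case is linear: z₁(K₁−1)(1+ψ(K₂−1)) + z₂(K₂−1)(1+ψ(K₁−1)) = 0
⇒ ψ = [z₁(K₁−1)+z₂(K₂−1)] / [−(K₁−1)(K₂−1)] = 0.2114/0.8514 = 0.248
Compositions from xᵢ = zᵢ/(1+ψ(Kᵢ−1)), yᵢ = Kᵢxᵢ:
  1: x = 0.249, y = 0.648
  2: x = 0.751, y = 0.352

x_2 = 0.751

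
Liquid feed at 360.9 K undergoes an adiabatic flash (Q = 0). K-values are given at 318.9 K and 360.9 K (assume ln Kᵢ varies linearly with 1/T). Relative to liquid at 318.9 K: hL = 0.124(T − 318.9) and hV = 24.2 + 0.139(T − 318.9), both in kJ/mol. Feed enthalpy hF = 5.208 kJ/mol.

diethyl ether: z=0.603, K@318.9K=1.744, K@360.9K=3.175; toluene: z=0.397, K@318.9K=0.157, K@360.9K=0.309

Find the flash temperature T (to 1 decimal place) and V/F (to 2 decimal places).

Adiabatic flash: solve Rachford–Rice at each trial T, then check hF = ψ·hV(T) + (1−ψ)·hL(T).
  T = 318.9 K: K = (1.744, 0.157), RR gives ψ = 0.182, H_out = 4.397 kJ/mol
  T = 360.9 K: K = (3.175, 0.309), RR gives ψ = 0.690, H_out = 22.344 kJ/mol
  T = 339.9 K: K = (2.397, 0.225), RR gives ψ = 0.494, H_out = 14.710 kJ/mol
  T = 329.4 K: K = (2.055, 0.189), RR gives ψ = 0.367, H_out = 10.247 kJ/mol
  T = 324.1 K: K = (1.894, 0.172), RR gives ψ = 0.285, H_out = 7.554 kJ/mol
  T = 321.5 K: K = (1.818, 0.165), RR gives ψ = 0.237, H_out = 6.056 kJ/mol
  T = 320.2 K: K = (1.781, 0.161), RR gives ψ = 0.210, H_out = 5.249 kJ/mol
Linear interpolation between T = 318.9 (H_out = 4.397) and T = 320.2 (H_out = 5.249) on hF = 5.208 gives T ≈ 320.1 K, at which ψ = 0.21.

T = 320.1 K, V/F = 0.21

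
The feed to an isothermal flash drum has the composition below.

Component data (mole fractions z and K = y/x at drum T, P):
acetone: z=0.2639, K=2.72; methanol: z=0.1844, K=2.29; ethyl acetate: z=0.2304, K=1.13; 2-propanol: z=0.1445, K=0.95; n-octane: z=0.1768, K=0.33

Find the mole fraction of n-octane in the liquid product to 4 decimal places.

x_n-octane = 0.4553

Let ψ = V/F and solve Σ zᵢ(Kᵢ−1)/(1+ψ(Kᵢ−1)) = 0.
g(0) = ΣzᵢKᵢ − 1 = 0.5961 and g(1) = 1 − Σzᵢ/Kᵢ = -0.0693, so a root lies in (0, 1).
Newton–Raphson from ψ = 0.5:
  ψ = 0.5000: g = 0.23123, g' = -0.5223 → ψ = 0.9427
  ψ = 0.9427: g = -0.02193, g' = -0.7643 → ψ = 0.9140
  ψ = 0.9140: g = -0.00074, g' = -0.7143 → ψ = 0.9129
Converged at ψ = 0.9129.
Compositions from xᵢ = zᵢ/(1+ψ(Kᵢ−1)), yᵢ = Kᵢxᵢ:
  acetone: x = 0.1027, y = 0.2793
  methanol: x = 0.0847, y = 0.1939
  ethyl acetate: x = 0.2060, y = 0.2327
  2-propanol: x = 0.1514, y = 0.1438
  n-octane: x = 0.4553, y = 0.1502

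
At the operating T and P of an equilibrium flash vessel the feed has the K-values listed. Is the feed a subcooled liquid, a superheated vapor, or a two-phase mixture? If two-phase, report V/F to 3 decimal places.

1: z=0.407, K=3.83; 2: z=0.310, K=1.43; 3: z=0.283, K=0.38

two-phase, V/F = 0.928

ΣzᵢKᵢ = 2.110; Σzᵢ/Kᵢ = 1.068.
Both exceed 1, so a two-phase solution exists.
Material balance + equilibrium reduce to Σ zᵢ(Kᵢ−1)/(1+ψ(Kᵢ−1)) = 0.
Iterate (Newton) starting at ψ = 0.37:
  ψ = 0.370: g = 0.4500, g' = -1.004 → ψ = 0.818
  ψ = 0.818: g = 0.0898, g' = -0.776 → ψ = 0.934
  ψ = 0.934: g = -0.0056, g' = -0.889 → ψ = 0.928
Converged at ψ = 0.928.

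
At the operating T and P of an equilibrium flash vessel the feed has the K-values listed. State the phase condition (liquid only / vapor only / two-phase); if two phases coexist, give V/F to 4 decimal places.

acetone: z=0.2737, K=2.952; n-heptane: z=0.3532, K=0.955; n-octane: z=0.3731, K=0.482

two-phase, V/F = 0.4852

ΣzᵢKᵢ = 1.3251; Σzᵢ/Kᵢ = 1.2366.
Both exceed 1, so a two-phase solution exists.
Material balance + equilibrium reduce to Σ zᵢ(Kᵢ−1)/(1+ψ(Kᵢ−1)) = 0.
Newton–Raphson from ψ = 0.5:
  ψ = 0.5000: g = -0.00670, g' = -0.4502 → ψ = 0.4851
  ψ = 0.4851: g = 0.00003, g' = -0.4545 → ψ = 0.4852
Converged at ψ = 0.4852.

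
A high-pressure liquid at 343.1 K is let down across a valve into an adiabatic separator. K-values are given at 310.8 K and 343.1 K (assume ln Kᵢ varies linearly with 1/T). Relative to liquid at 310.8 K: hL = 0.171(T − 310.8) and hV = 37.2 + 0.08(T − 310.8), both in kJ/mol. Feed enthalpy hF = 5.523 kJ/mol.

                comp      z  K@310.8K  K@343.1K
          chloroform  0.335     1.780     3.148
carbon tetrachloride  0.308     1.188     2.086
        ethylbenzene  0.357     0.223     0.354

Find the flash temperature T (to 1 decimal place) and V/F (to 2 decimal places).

Adiabatic flash: solve Rachford–Rice at each trial T, then check hF = ψ·hV(T) + (1−ψ)·hL(T).
  T = 310.8 K: K = (1.780, 1.188, 0.223), RR gives ψ = 0.097, H_out = 3.590 kJ/mol
  T = 343.1 K: K = (3.148, 2.086, 0.354), RR gives ψ = 0.764, H_out = 31.695 kJ/mol
  T = 327.0 K: K = (2.403, 1.598, 0.284), RR gives ψ = 0.527, H_out = 21.599 kJ/mol
  T = 318.9 K: K = (2.076, 1.383, 0.253), RR gives ψ = 0.357, H_out = 14.417 kJ/mol
  T = 314.9 K: K = (1.926, 1.284, 0.238), RR gives ψ = 0.245, H_out = 9.728 kJ/mol
  T = 312.9 K: K = (1.854, 1.237, 0.230), RR gives ψ = 0.178, H_out = 6.940 kJ/mol
Linear interpolation between T = 310.8 (H_out = 3.590) and T = 312.9 (H_out = 6.940) on hF = 5.523 gives T ≈ 312.0 K, at which ψ = 0.14.

T = 312.0 K, V/F = 0.14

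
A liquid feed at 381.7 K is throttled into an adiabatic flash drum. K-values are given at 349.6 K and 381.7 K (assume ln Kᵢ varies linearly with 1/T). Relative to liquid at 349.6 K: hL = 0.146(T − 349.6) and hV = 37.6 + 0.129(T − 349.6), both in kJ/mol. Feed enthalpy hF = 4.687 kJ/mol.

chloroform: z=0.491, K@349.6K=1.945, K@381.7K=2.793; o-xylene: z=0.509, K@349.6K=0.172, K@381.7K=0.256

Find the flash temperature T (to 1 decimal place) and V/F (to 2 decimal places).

T = 353.5 K, V/F = 0.11

Adiabatic flash: solve Rachford–Rice at each trial T, then check hF = ψ·hV(T) + (1−ψ)·hL(T).
  T = 349.6 K: K = (1.945, 0.172), RR gives ψ = 0.054, H_out = 2.044 kJ/mol
  T = 381.7 K: K = (2.793, 0.256), RR gives ψ = 0.376, H_out = 18.621 kJ/mol
  T = 365.6 K: K = (2.348, 0.212), RR gives ψ = 0.245, H_out = 11.487 kJ/mol
  T = 357.6 K: K = (2.142, 0.191), RR gives ψ = 0.161, H_out = 7.206 kJ/mol
  T = 353.6 K: K = (2.042, 0.181), RR gives ψ = 0.111, H_out = 4.764 kJ/mol
  T = 351.6 K: K = (1.993, 0.177), RR gives ψ = 0.084, H_out = 3.443 kJ/mol
Linear interpolation between T = 351.6 (H_out = 3.443) and T = 353.6 (H_out = 4.764) on hF = 4.687 gives T ≈ 353.5 K, at which ψ = 0.11.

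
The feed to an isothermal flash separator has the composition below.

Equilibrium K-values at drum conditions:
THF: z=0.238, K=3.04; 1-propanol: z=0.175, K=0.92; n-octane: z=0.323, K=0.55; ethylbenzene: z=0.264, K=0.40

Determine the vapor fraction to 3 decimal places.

Let ψ = V/F and solve Σ zᵢ(Kᵢ−1)/(1+ψ(Kᵢ−1)) = 0.
Check two-phase: ΣzᵢKᵢ = 1.168 > 1 and Σzᵢ/Kᵢ = 1.516 > 1, so g(0) = 0.168 > 0 and g(1) = -0.516 < 0.
Iterate (Newton) starting at ψ = 0.5:
  ψ = 0.500: g = -0.1881, g' = -0.547 → ψ = 0.156
  ψ = 0.156: g = 0.0230, g' = -0.762 → ψ = 0.186
  ψ = 0.186: g = 0.0007, g' = -0.720 → ψ = 0.187
Converged at ψ = 0.187.

ψ = 0.187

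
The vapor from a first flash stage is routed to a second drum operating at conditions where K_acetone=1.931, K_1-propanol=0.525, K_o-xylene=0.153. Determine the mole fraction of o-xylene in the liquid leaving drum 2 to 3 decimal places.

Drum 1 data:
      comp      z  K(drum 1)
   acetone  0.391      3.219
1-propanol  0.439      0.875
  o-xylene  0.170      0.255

Drum 1:
Material balance + equilibrium reduce to Σ zᵢ(Kᵢ−1)/(1+ψ₁(Kᵢ−1)) = 0.
Check two-phase: ΣzᵢKᵢ = 1.686 > 1 and Σzᵢ/Kᵢ = 1.290 > 1, so g(0) = 0.686 > 0 and g(1) = -0.290 < 0.
Iterate (Newton) starting at ψ₁ = 0.5:
  ψ₁ = 0.500: g = 0.1509, g' = -0.680 → ψ₁ = 0.722
  ψ₁ = 0.722: g = -0.0009, g' = -0.734 → ψ₁ = 0.721
Converged at ψ₁ = 0.721.
Drum-1 compositions:
  acetone: x = 0.150, y = 0.484
  1-propanol: x = 0.482, y = 0.422
  o-xylene: x = 0.367, y = 0.094
Drum-2 feed = drum-1 vapor: z₂ = (0.4842, 0.4222, 0.0936).
Drum 2:
Material balance + equilibrium reduce to Σ zᵢ(Kᵢ−1)/(1+ψ₂(Kᵢ−1)) = 0.
Feasibility: ΣzᵢKᵢ = 1.171, Σzᵢ/Kᵢ = 1.667 — both > 1, two phases present.
Newton–Raphson from ψ₂ = 0.52:
  ψ₂ = 0.520: g = -0.1042, g' = -0.573 → ψ₂ = 0.338
  ψ₂ = 0.338: g = -0.0071, g' = -0.510 → ψ₂ = 0.324
Converged at ψ₂ = 0.324.
  acetone: x = 0.372, y = 0.718
  1-propanol: x = 0.499, y = 0.262
  o-xylene: x = 0.129, y = 0.020

x_o-xylene (drum 2) = 0.129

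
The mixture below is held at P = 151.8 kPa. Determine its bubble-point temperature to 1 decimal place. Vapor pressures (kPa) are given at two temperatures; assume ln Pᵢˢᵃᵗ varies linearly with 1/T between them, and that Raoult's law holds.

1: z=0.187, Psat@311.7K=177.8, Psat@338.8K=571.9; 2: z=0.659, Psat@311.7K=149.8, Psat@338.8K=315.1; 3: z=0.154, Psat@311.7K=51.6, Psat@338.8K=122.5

T = 314.1 K

Bubble-point temperature: ΣzᵢPᵢˢᵃᵗ(T) = P. Interpolate ln Pᵢˢᵃᵗ = aᵢ + bᵢ/T.
  T = 311.7 K: ΣzᵢPᵢˢᵃᵗ = 139.91 kPa
  T = 338.8 K: ΣzᵢPᵢˢᵃᵗ = 333.46 kPa
  T = 325.2 K: ΣzᵢPᵢˢᵃᵗ = 218.62 kPa
  T = 318.4 K: ΣzᵢPᵢˢᵃᵗ = 175.24 kPa
  T = 315.0 K: ΣzᵢPᵢˢᵃᵗ = 156.46 kPa
  T = 313.4 K: ΣzᵢPᵢˢᵃᵗ = 148.24 kPa
Interpolating between 313.4 K and 315.0 K gives T ≈ 314.1 K.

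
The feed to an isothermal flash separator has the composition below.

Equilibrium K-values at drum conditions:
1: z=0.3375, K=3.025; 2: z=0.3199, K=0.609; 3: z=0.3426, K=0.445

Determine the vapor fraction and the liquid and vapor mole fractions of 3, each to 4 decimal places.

Material balance + equilibrium reduce to Σ zᵢ(Kᵢ−1)/(1+ψ(Kᵢ−1)) = 0.
Feasibility: ΣzᵢKᵢ = 1.3682, Σzᵢ/Kᵢ = 1.4067 — both > 1, two phases present.
Iterate (Newton) starting at ψ = 0.48:
  ψ = 0.4800: g = -0.06660, g' = -0.6261 → ψ = 0.3736
  ψ = 0.3736: g = 0.00270, g' = -0.6836 → ψ = 0.3776
Converged at ψ = 0.3776.
Compositions from xᵢ = zᵢ/(1+ψ(Kᵢ−1)), yᵢ = Kᵢxᵢ:
  1: x = 0.1913, y = 0.5786
  2: x = 0.3753, y = 0.2286
  3: x = 0.4334, y = 0.1929

ψ = 0.3776, x_3 = 0.4334, y_3 = 0.1929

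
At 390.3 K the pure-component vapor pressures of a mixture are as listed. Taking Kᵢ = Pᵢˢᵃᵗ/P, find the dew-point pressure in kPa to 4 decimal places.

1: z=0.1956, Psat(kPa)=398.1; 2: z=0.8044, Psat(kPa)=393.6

At the dew point ψ → 1, so Σzᵢ/Kᵢ = 1 with Kᵢ = Pᵢˢᵃᵗ/P ⇒ 1/P = Σzᵢ/Pᵢˢᵃᵗ.
1/P = 0.1956/398.1 + 0.8044/393.6 = 0.0025350 ⇒ P = 394.4722 kPa

Pdew = 394.4722 kPa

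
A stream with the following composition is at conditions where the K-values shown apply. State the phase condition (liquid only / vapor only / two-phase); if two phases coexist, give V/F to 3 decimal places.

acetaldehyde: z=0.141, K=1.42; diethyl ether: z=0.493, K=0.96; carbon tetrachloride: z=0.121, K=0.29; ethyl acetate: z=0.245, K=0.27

ΣzᵢKᵢ = 0.775; Σzᵢ/Kᵢ = 1.937.
Since ΣzᵢKᵢ < 1 the mixture is below its bubble point — single liquid phase.

liquid only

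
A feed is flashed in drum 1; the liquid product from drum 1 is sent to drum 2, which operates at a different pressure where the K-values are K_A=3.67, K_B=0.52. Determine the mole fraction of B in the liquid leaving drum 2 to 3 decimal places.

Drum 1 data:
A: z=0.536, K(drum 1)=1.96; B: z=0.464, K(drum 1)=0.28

x_B (drum 2) = 0.848

Drum 1:
Material balance + equilibrium reduce to Σ zᵢ(Kᵢ−1)/(1+ψ₁(Kᵢ−1)) = 0.
Feasibility: ΣzᵢKᵢ = 1.180, Σzᵢ/Kᵢ = 1.931 — both > 1, two phases present.
Binary case is linear: z₁(K₁−1)(1+ψ₁(K₂−1)) + z₂(K₂−1)(1+ψ₁(K₁−1)) = 0
⇒ ψ₁ = [z₁(K₁−1)+z₂(K₂−1)] / [−(K₁−1)(K₂−1)] = 0.1805/0.6912 = 0.261
Drum-1 compositions:
  A: x = 0.429, y = 0.840
  B: x = 0.571, y = 0.160
Drum-2 feed = drum-1 liquid: z₂ = (0.4286, 0.5714).
Drum 2:
Let ψ₂ = V/F and solve Σ zᵢ(Kᵢ−1)/(1+ψ₂(Kᵢ−1)) = 0.
g(0) = ΣzᵢKᵢ − 1 = 0.870 and g(1) = 1 − Σzᵢ/Kᵢ = -0.216, so a root lies in (0, 1).
Binary case is linear: z₁(K₁−1)(1+ψ₂(K₂−1)) + z₂(K₂−1)(1+ψ₂(K₁−1)) = 0
⇒ ψ₂ = [z₁(K₁−1)+z₂(K₂−1)] / [−(K₁−1)(K₂−1)] = 0.8700/1.2816 = 0.679
  A: x = 0.152, y = 0.559
  B: x = 0.848, y = 0.441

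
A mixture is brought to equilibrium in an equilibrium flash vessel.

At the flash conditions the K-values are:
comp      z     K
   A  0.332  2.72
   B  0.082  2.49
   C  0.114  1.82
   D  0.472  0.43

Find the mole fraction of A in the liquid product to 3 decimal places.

x_A = 0.164

Rachford–Rice: g(V/F) = Σ zᵢ(Kᵢ−1)/(1+V/F(Kᵢ−1)) = 0.
Feasibility: ΣzᵢKᵢ = 1.518, Σzᵢ/Kᵢ = 1.315 — both > 1, two phases present.
Iterate (Newton) starting at V/F = 0.61:
  V/F = 0.610: g = -0.0075, g' = -0.678 → V/F = 0.599
Converged at V/F = 0.599.
Compositions from xᵢ = zᵢ/(1+V/F(Kᵢ−1)), yᵢ = Kᵢxᵢ:
  A: x = 0.164, y = 0.445
  B: x = 0.043, y = 0.108
  C: x = 0.076, y = 0.139
  D: x = 0.717, y = 0.308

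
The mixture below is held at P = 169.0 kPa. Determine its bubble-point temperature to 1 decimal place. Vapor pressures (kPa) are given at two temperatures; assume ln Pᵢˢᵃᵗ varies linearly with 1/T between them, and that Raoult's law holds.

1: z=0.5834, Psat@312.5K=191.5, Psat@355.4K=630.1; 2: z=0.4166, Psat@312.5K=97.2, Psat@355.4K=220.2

T = 316.2 K

Bubble-point temperature: ΣzᵢPᵢˢᵃᵗ(T) = P. Interpolate ln Pᵢˢᵃᵗ = aᵢ + bᵢ/T.
  T = 312.5 K: ΣzᵢPᵢˢᵃᵗ = 152.21 kPa
  T = 355.4 K: ΣzᵢPᵢˢᵃᵗ = 459.34 kPa
  T = 333.9 K: ΣzᵢPᵢˢᵃᵗ = 272.78 kPa
  T = 323.2 K: ΣzᵢPᵢˢᵃᵗ = 205.56 kPa
  T = 317.9 K: ΣzᵢPᵢˢᵃᵗ = 177.54 kPa
  T = 315.2 K: ΣzᵢPᵢˢᵃᵗ = 164.49 kPa
  T = 316.5 K: ΣzᵢPᵢˢᵃᵗ = 170.67 kPa
  T = 315.9 K: ΣzᵢPᵢˢᵃᵗ = 167.79 kPa
Interpolating between 315.9 K and 316.5 K gives T ≈ 316.2 K.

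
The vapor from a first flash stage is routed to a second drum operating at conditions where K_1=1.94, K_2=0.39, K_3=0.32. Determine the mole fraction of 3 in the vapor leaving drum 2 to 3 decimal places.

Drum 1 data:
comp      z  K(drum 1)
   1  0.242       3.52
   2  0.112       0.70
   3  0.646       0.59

Drum 1:
Let ψ₁ = V/F and solve Σ zᵢ(Kᵢ−1)/(1+ψ₁(Kᵢ−1)) = 0.
Feasibility: ΣzᵢKᵢ = 1.311, Σzᵢ/Kᵢ = 1.324 — both > 1, two phases present.
Newton iteration, ψ₁⁰ = 0.46:
  ψ₁ = 0.460: g = -0.0830, g' = -0.508 → ψ₁ = 0.297
  ψ₁ = 0.297: g = 0.0105, g' = -0.656 → ψ₁ = 0.313
Converged at ψ₁ = 0.313.
Drum-1 compositions:
  1: x = 0.135, y = 0.476
  2: x = 0.124, y = 0.087
  3: x = 0.741, y = 0.437
Drum-2 feed = drum-1 vapor: z₂ = (0.4762, 0.0865, 0.4373).
Drum 2:
Let ψ₂ = V/F and solve Σ zᵢ(Kᵢ−1)/(1+ψ₂(Kᵢ−1)) = 0.
g(0) = ΣzᵢKᵢ − 1 = 0.098 and g(1) = 1 − Σzᵢ/Kᵢ = -0.834, so a root lies in (0, 1).
Newton–Raphson from ψ₂ = 0.55:
  ψ₂ = 0.550: g = -0.2593, g' = -0.772 → ψ₂ = 0.214
  ψ₂ = 0.214: g = -0.0360, g' = -0.611 → ψ₂ = 0.155
Converged at ψ₂ = 0.155.
  1: x = 0.416, y = 0.806
  2: x = 0.096, y = 0.037
  3: x = 0.489, y = 0.156

y_3 (drum 2) = 0.156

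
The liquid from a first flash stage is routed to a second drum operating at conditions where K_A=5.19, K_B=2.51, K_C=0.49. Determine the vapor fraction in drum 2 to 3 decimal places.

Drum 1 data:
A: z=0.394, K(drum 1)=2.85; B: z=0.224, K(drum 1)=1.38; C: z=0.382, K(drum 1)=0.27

V/F (drum 2) = 0.522

Drum 1:
Material balance + equilibrium reduce to Σ zᵢ(Kᵢ−1)/(1+ψ₁(Kᵢ−1)) = 0.
Check two-phase: ΣzᵢKᵢ = 1.535 > 1 and Σzᵢ/Kᵢ = 1.715 > 1, so g(0) = 0.535 > 0 and g(1) = -0.715 < 0.
Newton iteration, ψ₁⁰ = 0.5:
  ψ₁ = 0.500: g = 0.0110, g' = -0.892 → ψ₁ = 0.512
Converged at ψ₁ = 0.512.
Drum-1 compositions:
  A: x = 0.202, y = 0.576
  B: x = 0.187, y = 0.259
  C: x = 0.610, y = 0.165
Drum-2 feed = drum-1 liquid: z₂ = (0.2023, 0.1875, 0.6102).
Drum 2:
Rachford–Rice: g(ψ₂) = Σ zᵢ(Kᵢ−1)/(1+ψ₂(Kᵢ−1)) = 0.
g(0) = ΣzᵢKᵢ − 1 = 0.819 and g(1) = 1 − Σzᵢ/Kᵢ = -0.359, so a root lies in (0, 1).
Iterate (Newton) starting at ψ₂ = 0.5:
  ψ₂ = 0.500: g = 0.0174, g' = -0.795 → ψ₂ = 0.522
Converged at ψ₂ = 0.522.
  A: x = 0.063, y = 0.329
  B: x = 0.105, y = 0.263
  C: x = 0.832, y = 0.408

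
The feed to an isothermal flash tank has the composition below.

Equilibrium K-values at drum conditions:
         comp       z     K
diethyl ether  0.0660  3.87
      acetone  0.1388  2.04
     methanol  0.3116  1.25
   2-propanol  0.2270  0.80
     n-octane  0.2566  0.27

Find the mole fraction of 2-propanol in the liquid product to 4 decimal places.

x_2-propanol = 0.2411

Material balance + equilibrium reduce to Σ zᵢ(Kᵢ−1)/(1+V/F(Kᵢ−1)) = 0.
Check two-phase: ΣzᵢKᵢ = 1.1790 > 1 and Σzᵢ/Kᵢ = 1.5685 > 1, so g(0) = 0.1790 > 0 and g(1) = -0.5685 < 0.
Newton iteration, V/F⁰ = 0.53:
  V/F = 0.5300: g = -0.11933, g' = -0.5382 → V/F = 0.3083
  V/F = 0.3083: g = -0.00797, g' = -0.4939 → V/F = 0.2922
Converged at V/F = 0.2922.
Compositions from xᵢ = zᵢ/(1+V/F(Kᵢ−1)), yᵢ = Kᵢxᵢ:
  diethyl ether: x = 0.0359, y = 0.1389
  acetone: x = 0.1065, y = 0.2172
  methanol: x = 0.2904, y = 0.3630
  2-propanol: x = 0.2411, y = 0.1929
  n-octane: x = 0.3262, y = 0.0881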